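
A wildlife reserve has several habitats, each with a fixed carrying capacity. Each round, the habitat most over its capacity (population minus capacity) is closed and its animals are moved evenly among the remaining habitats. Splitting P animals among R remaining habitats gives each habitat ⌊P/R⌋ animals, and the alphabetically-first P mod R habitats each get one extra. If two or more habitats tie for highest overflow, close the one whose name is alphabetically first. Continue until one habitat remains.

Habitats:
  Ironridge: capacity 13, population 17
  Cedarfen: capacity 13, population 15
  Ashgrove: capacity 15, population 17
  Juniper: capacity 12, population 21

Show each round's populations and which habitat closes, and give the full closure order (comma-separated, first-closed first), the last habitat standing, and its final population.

Round 1: Ashgrove=17 Cedarfen=15 Ironridge=17 Juniper=21 → close Juniper (overflow 9)
  21÷3 = 7 each, +1 to first 0
Round 2: Ashgrove=24 Cedarfen=22 Ironridge=24 → close Ironridge (overflow 11)
  24÷2 = 12 each, +1 to first 0
Round 3: Ashgrove=36 Cedarfen=34 → close Ashgrove (overflow 21)
  36÷1 = 36 each, +1 to first 0

Closure order: Juniper, Ironridge, Ashgrove
Last habitat: Cedarfen with 70 animals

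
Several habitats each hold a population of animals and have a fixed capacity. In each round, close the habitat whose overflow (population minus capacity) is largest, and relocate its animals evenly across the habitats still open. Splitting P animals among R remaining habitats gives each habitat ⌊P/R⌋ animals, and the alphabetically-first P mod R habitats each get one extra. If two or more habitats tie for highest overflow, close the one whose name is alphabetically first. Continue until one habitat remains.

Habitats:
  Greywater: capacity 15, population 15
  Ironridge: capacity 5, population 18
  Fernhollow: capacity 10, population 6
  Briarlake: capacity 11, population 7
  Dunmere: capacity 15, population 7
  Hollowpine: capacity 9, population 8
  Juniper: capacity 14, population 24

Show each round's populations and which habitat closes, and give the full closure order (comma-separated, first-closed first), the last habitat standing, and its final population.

Round 1: Briarlake=7 Dunmere=7 Fernhollow=6 Greywater=15 Hollowpine=8 Ironridge=18 Juniper=24 → close Ironridge (overflow 13)
  18÷6 = 3 each, +1 to first 0
Round 2: Briarlake=10 Dunmere=10 Fernhollow=9 Greywater=18 Hollowpine=11 Juniper=27 → close Juniper (overflow 13)
  27÷5 = 5 each, +1 to first 2
Round 3: Briarlake=16 Dunmere=16 Fernhollow=14 Greywater=23 Hollowpine=16 → close Greywater (overflow 8)
  23÷4 = 5 each, +1 to first 3
Round 4: Briarlake=22 Dunmere=22 Fernhollow=20 Hollowpine=21 → close Hollowpine (overflow 12)
  21÷3 = 7 each, +1 to first 0
Round 5: Briarlake=29 Dunmere=29 Fernhollow=27 → close Briarlake (overflow 18)
  29÷2 = 14 each, +1 to first 1
Round 6: Dunmere=44 Fernhollow=41 → close Fernhollow (overflow 31)
  41÷1 = 41 each, +1 to first 0

Closure order: Ironridge, Juniper, Greywater, Hollowpine, Briarlake, Fernhollow
Last habitat: Dunmere with 85 animals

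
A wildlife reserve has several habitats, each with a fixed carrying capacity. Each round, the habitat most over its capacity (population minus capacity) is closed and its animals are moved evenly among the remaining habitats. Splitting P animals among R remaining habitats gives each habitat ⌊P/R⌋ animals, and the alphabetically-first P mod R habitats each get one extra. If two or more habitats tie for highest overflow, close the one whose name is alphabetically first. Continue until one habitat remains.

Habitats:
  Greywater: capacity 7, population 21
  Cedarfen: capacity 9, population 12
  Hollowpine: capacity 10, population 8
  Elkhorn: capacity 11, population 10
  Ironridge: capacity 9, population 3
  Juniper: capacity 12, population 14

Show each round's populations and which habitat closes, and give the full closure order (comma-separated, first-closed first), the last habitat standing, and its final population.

Closure order: Greywater, Cedarfen, Juniper, Elkhorn, Hollowpine
Last habitat: Ironridge with 68 animals

Round 1: Cedarfen=12 Elkhorn=10 Greywater=21 Hollowpine=8 Ironridge=3 Juniper=14 → close Greywater (overflow 14)
  21÷5 = 4 each, +1 to first 1
Round 2: Cedarfen=17 Elkhorn=14 Hollowpine=12 Ironridge=7 Juniper=18 → close Cedarfen (overflow 8)
  17÷4 = 4 each, +1 to first 1
Round 3: Elkhorn=19 Hollowpine=16 Ironridge=11 Juniper=22 → close Juniper (overflow 10)
  22÷3 = 7 each, +1 to first 1
Round 4: Elkhorn=27 Hollowpine=23 Ironridge=18 → close Elkhorn (overflow 16)
  27÷2 = 13 each, +1 to first 1
Round 5: Hollowpine=37 Ironridge=31 → close Hollowpine (overflow 27)
  37÷1 = 37 each, +1 to first 0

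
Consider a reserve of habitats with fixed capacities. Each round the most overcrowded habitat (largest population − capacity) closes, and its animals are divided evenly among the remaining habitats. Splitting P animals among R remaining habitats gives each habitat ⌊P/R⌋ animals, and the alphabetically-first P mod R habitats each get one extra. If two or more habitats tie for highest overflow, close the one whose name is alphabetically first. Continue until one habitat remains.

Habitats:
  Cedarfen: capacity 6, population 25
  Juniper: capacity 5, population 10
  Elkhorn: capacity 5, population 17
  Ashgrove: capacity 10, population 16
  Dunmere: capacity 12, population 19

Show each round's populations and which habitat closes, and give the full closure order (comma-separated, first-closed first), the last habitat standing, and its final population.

Closure order: Cedarfen, Elkhorn, Ashgrove, Dunmere
Last habitat: Juniper with 87 animals

Round 1: Ashgrove=16 Cedarfen=25 Dunmere=19 Elkhorn=17 Juniper=10 → close Cedarfen (overflow 19)
  25÷4 = 6 each, +1 to first 1
Round 2: Ashgrove=23 Dunmere=25 Elkhorn=23 Juniper=16 → close Elkhorn (overflow 18)
  23÷3 = 7 each, +1 to first 2
Round 3: Ashgrove=31 Dunmere=33 Juniper=23 → close Ashgrove (overflow 21)
  31÷2 = 15 each, +1 to first 1
Round 4: Dunmere=49 Juniper=38 → close Dunmere (overflow 37)
  49÷1 = 49 each, +1 to first 0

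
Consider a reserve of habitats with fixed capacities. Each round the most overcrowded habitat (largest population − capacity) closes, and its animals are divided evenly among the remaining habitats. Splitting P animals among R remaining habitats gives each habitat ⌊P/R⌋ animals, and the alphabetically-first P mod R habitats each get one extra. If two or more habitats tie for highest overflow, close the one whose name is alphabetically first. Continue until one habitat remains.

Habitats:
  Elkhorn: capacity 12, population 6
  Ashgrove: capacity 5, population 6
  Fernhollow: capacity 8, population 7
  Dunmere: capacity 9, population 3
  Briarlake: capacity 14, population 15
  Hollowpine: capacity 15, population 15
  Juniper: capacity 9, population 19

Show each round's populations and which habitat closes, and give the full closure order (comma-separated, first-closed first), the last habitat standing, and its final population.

Round 1: Ashgrove=6 Briarlake=15 Dunmere=3 Elkhorn=6 Fernhollow=7 Hollowpine=15 Juniper=19 → close Juniper (overflow 10)
  19÷6 = 3 each, +1 to first 1
Round 2: Ashgrove=10 Briarlake=18 Dunmere=6 Elkhorn=9 Fernhollow=10 Hollowpine=18 → close Ashgrove (overflow 5)
  10÷5 = 2 each, +1 to first 0
Round 3: Briarlake=20 Dunmere=8 Elkhorn=11 Fernhollow=12 Hollowpine=20 → close Briarlake (overflow 6)
  20÷4 = 5 each, +1 to first 0
Round 4: Dunmere=13 Elkhorn=16 Fernhollow=17 Hollowpine=25 → close Hollowpine (overflow 10)
  25÷3 = 8 each, +1 to first 1
Round 5: Dunmere=22 Elkhorn=24 Fernhollow=25 → close Fernhollow (overflow 17)
  25÷2 = 12 each, +1 to first 1
Round 6: Dunmere=35 Elkhorn=36 → close Dunmere (overflow 26)
  35÷1 = 35 each, +1 to first 0

Closure order: Juniper, Ashgrove, Briarlake, Hollowpine, Fernhollow, Dunmere
Last habitat: Elkhorn with 71 animals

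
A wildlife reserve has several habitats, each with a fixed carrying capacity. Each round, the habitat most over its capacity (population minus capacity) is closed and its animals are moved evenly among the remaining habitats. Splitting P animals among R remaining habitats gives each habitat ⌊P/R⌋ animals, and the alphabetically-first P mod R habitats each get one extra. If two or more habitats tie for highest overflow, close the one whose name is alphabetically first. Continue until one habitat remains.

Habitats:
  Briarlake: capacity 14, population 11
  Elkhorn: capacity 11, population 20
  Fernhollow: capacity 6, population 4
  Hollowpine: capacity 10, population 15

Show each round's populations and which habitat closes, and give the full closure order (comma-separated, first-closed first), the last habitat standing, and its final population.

Round 1: Briarlake=11 Elkhorn=20 Fernhollow=4 Hollowpine=15 → close Elkhorn (overflow 9)
  20÷3 = 6 each, +1 to first 2
Round 2: Briarlake=18 Fernhollow=11 Hollowpine=21 → close Hollowpine (overflow 11)
  21÷2 = 10 each, +1 to first 1
Round 3: Briarlake=29 Fernhollow=21 → close Briarlake (overflow 15)
  29÷1 = 29 each, +1 to first 0

Closure order: Elkhorn, Hollowpine, Briarlake
Last habitat: Fernhollow with 50 animals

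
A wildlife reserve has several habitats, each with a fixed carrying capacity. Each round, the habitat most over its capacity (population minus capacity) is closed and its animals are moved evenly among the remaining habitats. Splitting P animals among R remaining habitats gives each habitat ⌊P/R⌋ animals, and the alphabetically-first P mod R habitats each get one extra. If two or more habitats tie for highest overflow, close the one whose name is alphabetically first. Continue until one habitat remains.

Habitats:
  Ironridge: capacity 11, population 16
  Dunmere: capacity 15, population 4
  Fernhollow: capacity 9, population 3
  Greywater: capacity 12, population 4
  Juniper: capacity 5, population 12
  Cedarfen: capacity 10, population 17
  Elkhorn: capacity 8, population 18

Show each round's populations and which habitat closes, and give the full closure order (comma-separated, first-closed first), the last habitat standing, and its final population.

Round 1: Cedarfen=17 Dunmere=4 Elkhorn=18 Fernhollow=3 Greywater=4 Ironridge=16 Juniper=12 → close Elkhorn (overflow 10)
  18÷6 = 3 each, +1 to first 0
Round 2: Cedarfen=20 Dunmere=7 Fernhollow=6 Greywater=7 Ironridge=19 Juniper=15 → close Cedarfen (overflow 10)
  20÷5 = 4 each, +1 to first 0
Round 3: Dunmere=11 Fernhollow=10 Greywater=11 Ironridge=23 Juniper=19 → close Juniper (overflow 14)
  19÷4 = 4 each, +1 to first 3
Round 4: Dunmere=16 Fernhollow=15 Greywater=16 Ironridge=27 → close Ironridge (overflow 16)
  27÷3 = 9 each, +1 to first 0
Round 5: Dunmere=25 Fernhollow=24 Greywater=25 → close Fernhollow (overflow 15)
  24÷2 = 12 each, +1 to first 0
Round 6: Dunmere=37 Greywater=37 → close Greywater (overflow 25)
  37÷1 = 37 each, +1 to first 0

Closure order: Elkhorn, Cedarfen, Juniper, Ironridge, Fernhollow, Greywater
Last habitat: Dunmere with 74 animals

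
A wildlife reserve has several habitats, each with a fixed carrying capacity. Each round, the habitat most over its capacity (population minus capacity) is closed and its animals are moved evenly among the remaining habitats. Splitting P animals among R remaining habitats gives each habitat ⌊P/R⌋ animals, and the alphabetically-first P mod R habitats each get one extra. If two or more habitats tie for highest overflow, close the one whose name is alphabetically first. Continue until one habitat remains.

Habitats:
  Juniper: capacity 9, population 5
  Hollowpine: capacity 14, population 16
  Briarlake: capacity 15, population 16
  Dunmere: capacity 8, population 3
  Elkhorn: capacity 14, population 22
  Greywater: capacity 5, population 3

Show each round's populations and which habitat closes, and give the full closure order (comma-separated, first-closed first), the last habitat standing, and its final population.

Closure order: Elkhorn, Briarlake, Hollowpine, Dunmere, Greywater
Last habitat: Juniper with 65 animals

Round 1: Briarlake=16 Dunmere=3 Elkhorn=22 Greywater=3 Hollowpine=16 Juniper=5 → close Elkhorn (overflow 8)
  22÷5 = 4 each, +1 to first 2
Round 2: Briarlake=21 Dunmere=8 Greywater=7 Hollowpine=20 Juniper=9 → close Briarlake (overflow 6)
  21÷4 = 5 each, +1 to first 1
Round 3: Dunmere=14 Greywater=12 Hollowpine=25 Juniper=14 → close Hollowpine (overflow 11)
  25÷3 = 8 each, +1 to first 1
Round 4: Dunmere=23 Greywater=20 Juniper=22 → close Dunmere (overflow 15)
  23÷2 = 11 each, +1 to first 1
Round 5: Greywater=32 Juniper=33 → close Greywater (overflow 27)
  32÷1 = 32 each, +1 to first 0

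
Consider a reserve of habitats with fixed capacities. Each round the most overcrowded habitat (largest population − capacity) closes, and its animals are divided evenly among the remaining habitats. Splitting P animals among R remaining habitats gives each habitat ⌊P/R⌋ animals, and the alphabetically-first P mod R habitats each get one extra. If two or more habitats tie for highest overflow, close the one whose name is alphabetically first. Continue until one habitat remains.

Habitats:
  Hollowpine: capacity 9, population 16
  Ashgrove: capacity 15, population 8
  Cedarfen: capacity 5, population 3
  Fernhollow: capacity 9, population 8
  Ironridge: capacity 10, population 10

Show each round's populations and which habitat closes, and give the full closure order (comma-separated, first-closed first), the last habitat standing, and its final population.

Round 1: Ashgrove=8 Cedarfen=3 Fernhollow=8 Hollowpine=16 Ironridge=10 → close Hollowpine (overflow 7)
  16÷4 = 4 each, +1 to first 0
Round 2: Ashgrove=12 Cedarfen=7 Fernhollow=12 Ironridge=14 → close Ironridge (overflow 4)
  14÷3 = 4 each, +1 to first 2
Round 3: Ashgrove=17 Cedarfen=12 Fernhollow=16 → close Cedarfen (overflow 7)
  12÷2 = 6 each, +1 to first 0
Round 4: Ashgrove=23 Fernhollow=22 → close Fernhollow (overflow 13)
  22÷1 = 22 each, +1 to first 0

Closure order: Hollowpine, Ironridge, Cedarfen, Fernhollow
Last habitat: Ashgrove with 45 animals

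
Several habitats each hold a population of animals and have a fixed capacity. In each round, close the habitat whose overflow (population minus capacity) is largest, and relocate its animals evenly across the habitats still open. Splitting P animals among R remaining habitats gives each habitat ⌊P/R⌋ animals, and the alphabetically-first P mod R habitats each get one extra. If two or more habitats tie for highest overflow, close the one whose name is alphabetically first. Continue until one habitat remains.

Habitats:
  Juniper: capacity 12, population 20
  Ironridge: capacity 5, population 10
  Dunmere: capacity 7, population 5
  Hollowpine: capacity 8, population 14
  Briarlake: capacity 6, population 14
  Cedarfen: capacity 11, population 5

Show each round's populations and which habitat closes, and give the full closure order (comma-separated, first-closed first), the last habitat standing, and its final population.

Closure order: Briarlake, Juniper, Hollowpine, Ironridge, Dunmere
Last habitat: Cedarfen with 68 animals

Round 1: Briarlake=14 Cedarfen=5 Dunmere=5 Hollowpine=14 Ironridge=10 Juniper=20 → close Briarlake (overflow 8)
  14÷5 = 2 each, +1 to first 4
Round 2: Cedarfen=8 Dunmere=8 Hollowpine=17 Ironridge=13 Juniper=22 → close Juniper (overflow 10)
  22÷4 = 5 each, +1 to first 2
Round 3: Cedarfen=14 Dunmere=14 Hollowpine=22 Ironridge=18 → close Hollowpine (overflow 14)
  22÷3 = 7 each, +1 to first 1
Round 4: Cedarfen=22 Dunmere=21 Ironridge=25 → close Ironridge (overflow 20)
  25÷2 = 12 each, +1 to first 1
Round 5: Cedarfen=35 Dunmere=33 → close Dunmere (overflow 26)
  33÷1 = 33 each, +1 to first 0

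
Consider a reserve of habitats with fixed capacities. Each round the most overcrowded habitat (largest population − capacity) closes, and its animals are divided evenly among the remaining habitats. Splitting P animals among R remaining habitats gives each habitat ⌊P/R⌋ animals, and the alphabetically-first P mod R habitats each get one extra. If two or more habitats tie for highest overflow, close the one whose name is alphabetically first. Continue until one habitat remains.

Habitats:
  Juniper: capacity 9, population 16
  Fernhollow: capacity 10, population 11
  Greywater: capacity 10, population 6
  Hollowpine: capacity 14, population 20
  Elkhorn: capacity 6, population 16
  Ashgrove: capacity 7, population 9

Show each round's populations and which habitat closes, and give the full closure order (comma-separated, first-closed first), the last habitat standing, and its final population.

Closure order: Elkhorn, Juniper, Hollowpine, Ashgrove, Fernhollow
Last habitat: Greywater with 78 animals

Round 1: Ashgrove=9 Elkhorn=16 Fernhollow=11 Greywater=6 Hollowpine=20 Juniper=16 → close Elkhorn (overflow 10)
  16÷5 = 3 each, +1 to first 1
Round 2: Ashgrove=13 Fernhollow=14 Greywater=9 Hollowpine=23 Juniper=19 → close Juniper (overflow 10)
  19÷4 = 4 each, +1 to first 3
Round 3: Ashgrove=18 Fernhollow=19 Greywater=14 Hollowpine=27 → close Hollowpine (overflow 13)
  27÷3 = 9 each, +1 to first 0
Round 4: Ashgrove=27 Fernhollow=28 Greywater=23 → close Ashgrove (overflow 20)
  27÷2 = 13 each, +1 to first 1
Round 5: Fernhollow=42 Greywater=36 → close Fernhollow (overflow 32)
  42÷1 = 42 each, +1 to first 0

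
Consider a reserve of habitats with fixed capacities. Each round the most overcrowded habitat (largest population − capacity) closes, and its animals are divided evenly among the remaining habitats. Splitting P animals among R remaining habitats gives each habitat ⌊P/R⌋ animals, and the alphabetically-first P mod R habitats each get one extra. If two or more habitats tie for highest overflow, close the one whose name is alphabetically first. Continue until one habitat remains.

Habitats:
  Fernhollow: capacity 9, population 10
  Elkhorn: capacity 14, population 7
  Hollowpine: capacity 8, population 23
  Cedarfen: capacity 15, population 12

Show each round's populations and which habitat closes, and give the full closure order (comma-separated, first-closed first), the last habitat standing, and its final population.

Closure order: Hollowpine, Fernhollow, Cedarfen
Last habitat: Elkhorn with 52 animals

Round 1: Cedarfen=12 Elkhorn=7 Fernhollow=10 Hollowpine=23 → close Hollowpine (overflow 15)
  23÷3 = 7 each, +1 to first 2
Round 2: Cedarfen=20 Elkhorn=15 Fernhollow=17 → close Fernhollow (overflow 8)
  17÷2 = 8 each, +1 to first 1
Round 3: Cedarfen=29 Elkhorn=23 → close Cedarfen (overflow 14)
  29÷1 = 29 each, +1 to first 0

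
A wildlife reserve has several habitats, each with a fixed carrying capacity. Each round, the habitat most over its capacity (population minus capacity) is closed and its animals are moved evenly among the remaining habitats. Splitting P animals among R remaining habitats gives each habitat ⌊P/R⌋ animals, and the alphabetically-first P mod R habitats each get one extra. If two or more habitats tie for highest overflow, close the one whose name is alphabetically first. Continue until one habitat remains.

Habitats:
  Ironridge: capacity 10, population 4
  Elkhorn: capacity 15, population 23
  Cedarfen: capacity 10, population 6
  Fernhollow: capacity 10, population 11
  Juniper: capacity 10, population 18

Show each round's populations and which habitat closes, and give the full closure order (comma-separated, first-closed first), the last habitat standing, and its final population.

Round 1: Cedarfen=6 Elkhorn=23 Fernhollow=11 Ironridge=4 Juniper=18 → close Elkhorn (overflow 8)
  23÷4 = 5 each, +1 to first 3
Round 2: Cedarfen=12 Fernhollow=17 Ironridge=10 Juniper=23 → close Juniper (overflow 13)
  23÷3 = 7 each, +1 to first 2
Round 3: Cedarfen=20 Fernhollow=25 Ironridge=17 → close Fernhollow (overflow 15)
  25÷2 = 12 each, +1 to first 1
Round 4: Cedarfen=33 Ironridge=29 → close Cedarfen (overflow 23)
  33÷1 = 33 each, +1 to first 0

Closure order: Elkhorn, Juniper, Fernhollow, Cedarfen
Last habitat: Ironridge with 62 animals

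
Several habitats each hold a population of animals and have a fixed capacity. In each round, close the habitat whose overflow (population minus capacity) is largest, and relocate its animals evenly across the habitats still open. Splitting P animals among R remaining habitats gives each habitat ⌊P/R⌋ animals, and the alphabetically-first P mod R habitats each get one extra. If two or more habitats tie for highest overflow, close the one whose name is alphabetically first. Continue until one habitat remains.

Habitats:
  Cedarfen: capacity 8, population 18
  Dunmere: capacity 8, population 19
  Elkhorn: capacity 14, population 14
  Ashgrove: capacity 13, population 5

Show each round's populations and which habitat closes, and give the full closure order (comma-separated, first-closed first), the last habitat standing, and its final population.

Round 1: Ashgrove=5 Cedarfen=18 Dunmere=19 Elkhorn=14 → close Dunmere (overflow 11)
  19÷3 = 6 each, +1 to first 1
Round 2: Ashgrove=12 Cedarfen=24 Elkhorn=20 → close Cedarfen (overflow 16)
  24÷2 = 12 each, +1 to first 0
Round 3: Ashgrove=24 Elkhorn=32 → close Elkhorn (overflow 18)
  32÷1 = 32 each, +1 to first 0

Closure order: Dunmere, Cedarfen, Elkhorn
Last habitat: Ashgrove with 56 animals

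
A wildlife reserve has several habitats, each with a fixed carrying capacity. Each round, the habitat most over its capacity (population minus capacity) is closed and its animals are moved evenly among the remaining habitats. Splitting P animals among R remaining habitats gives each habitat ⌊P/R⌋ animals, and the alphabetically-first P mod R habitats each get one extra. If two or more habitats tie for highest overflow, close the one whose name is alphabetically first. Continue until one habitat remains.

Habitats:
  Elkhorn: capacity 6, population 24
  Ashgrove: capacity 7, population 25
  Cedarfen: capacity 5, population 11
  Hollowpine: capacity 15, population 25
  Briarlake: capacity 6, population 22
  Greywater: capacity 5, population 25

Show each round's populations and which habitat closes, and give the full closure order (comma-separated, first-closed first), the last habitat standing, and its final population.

Round 1: Ashgrove=25 Briarlake=22 Cedarfen=11 Elkhorn=24 Greywater=25 Hollowpine=25 → close Greywater (overflow 20)
  25÷5 = 5 each, +1 to first 0
Round 2: Ashgrove=30 Briarlake=27 Cedarfen=16 Elkhorn=29 Hollowpine=30 → close Ashgrove (overflow 23)
  30÷4 = 7 each, +1 to first 2
Round 3: Briarlake=35 Cedarfen=24 Elkhorn=36 Hollowpine=37 → close Elkhorn (overflow 30)
  36÷3 = 12 each, +1 to first 0
Round 4: Briarlake=47 Cedarfen=36 Hollowpine=49 → close Briarlake (overflow 41)
  47÷2 = 23 each, +1 to first 1
Round 5: Cedarfen=60 Hollowpine=72 → close Hollowpine (overflow 57)
  72÷1 = 72 each, +1 to first 0

Closure order: Greywater, Ashgrove, Elkhorn, Briarlake, Hollowpine
Last habitat: Cedarfen with 132 animals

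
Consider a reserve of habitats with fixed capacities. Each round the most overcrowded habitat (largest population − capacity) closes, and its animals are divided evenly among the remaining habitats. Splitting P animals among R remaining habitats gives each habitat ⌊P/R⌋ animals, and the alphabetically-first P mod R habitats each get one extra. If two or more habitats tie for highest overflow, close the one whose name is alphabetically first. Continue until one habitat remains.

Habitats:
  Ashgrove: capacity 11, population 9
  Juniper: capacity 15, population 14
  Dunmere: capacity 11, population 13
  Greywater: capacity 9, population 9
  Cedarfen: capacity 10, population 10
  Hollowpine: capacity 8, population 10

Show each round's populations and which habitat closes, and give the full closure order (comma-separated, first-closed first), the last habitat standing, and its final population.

Closure order: Dunmere, Hollowpine, Cedarfen, Greywater, Ashgrove
Last habitat: Juniper with 65 animals

Round 1: Ashgrove=9 Cedarfen=10 Dunmere=13 Greywater=9 Hollowpine=10 Juniper=14 → close Dunmere (overflow 2)
  13÷5 = 2 each, +1 to first 3
Round 2: Ashgrove=12 Cedarfen=13 Greywater=12 Hollowpine=12 Juniper=16 → close Hollowpine (overflow 4)
  12÷4 = 3 each, +1 to first 0
Round 3: Ashgrove=15 Cedarfen=16 Greywater=15 Juniper=19 → close Cedarfen (overflow 6)
  16÷3 = 5 each, +1 to first 1
Round 4: Ashgrove=21 Greywater=20 Juniper=24 → close Greywater (overflow 11)
  20÷2 = 10 each, +1 to first 0
Round 5: Ashgrove=31 Juniper=34 → close Ashgrove (overflow 20)
  31÷1 = 31 each, +1 to first 0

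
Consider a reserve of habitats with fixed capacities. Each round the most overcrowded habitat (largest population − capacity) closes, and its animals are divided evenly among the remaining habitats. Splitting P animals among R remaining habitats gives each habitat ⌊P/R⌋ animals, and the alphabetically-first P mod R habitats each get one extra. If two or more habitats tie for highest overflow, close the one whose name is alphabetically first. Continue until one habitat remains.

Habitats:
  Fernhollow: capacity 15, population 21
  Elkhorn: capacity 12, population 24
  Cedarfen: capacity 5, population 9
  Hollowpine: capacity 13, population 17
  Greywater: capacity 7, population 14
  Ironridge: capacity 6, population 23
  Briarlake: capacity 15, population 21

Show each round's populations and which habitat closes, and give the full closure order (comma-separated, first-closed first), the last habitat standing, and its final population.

Closure order: Ironridge, Elkhorn, Briarlake, Fernhollow, Greywater, Cedarfen
Last habitat: Hollowpine with 129 animals

Round 1: Briarlake=21 Cedarfen=9 Elkhorn=24 Fernhollow=21 Greywater=14 Hollowpine=17 Ironridge=23 → close Ironridge (overflow 17)
  23÷6 = 3 each, +1 to first 5
Round 2: Briarlake=25 Cedarfen=13 Elkhorn=28 Fernhollow=25 Greywater=18 Hollowpine=20 → close Elkhorn (overflow 16)
  28÷5 = 5 each, +1 to first 3
Round 3: Briarlake=31 Cedarfen=19 Fernhollow=31 Greywater=23 Hollowpine=25 → close Briarlake (overflow 16)
  31÷4 = 7 each, +1 to first 3
Round 4: Cedarfen=27 Fernhollow=39 Greywater=31 Hollowpine=32 → close Fernhollow (overflow 24)
  39÷3 = 13 each, +1 to first 0
Round 5: Cedarfen=40 Greywater=44 Hollowpine=45 → close Greywater (overflow 37)
  44÷2 = 22 each, +1 to first 0
Round 6: Cedarfen=62 Hollowpine=67 → close Cedarfen (overflow 57)
  62÷1 = 62 each, +1 to first 0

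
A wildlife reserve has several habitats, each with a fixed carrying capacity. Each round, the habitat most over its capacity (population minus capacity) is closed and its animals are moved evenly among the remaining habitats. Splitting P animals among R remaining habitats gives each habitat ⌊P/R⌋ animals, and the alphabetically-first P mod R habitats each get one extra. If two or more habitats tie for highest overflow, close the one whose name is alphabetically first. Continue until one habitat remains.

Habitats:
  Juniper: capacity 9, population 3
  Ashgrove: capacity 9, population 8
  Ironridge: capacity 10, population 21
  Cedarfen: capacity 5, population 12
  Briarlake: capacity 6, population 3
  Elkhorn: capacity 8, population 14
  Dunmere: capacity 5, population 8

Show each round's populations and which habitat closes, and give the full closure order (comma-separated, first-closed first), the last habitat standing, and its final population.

Closure order: Ironridge, Cedarfen, Elkhorn, Dunmere, Ashgrove, Briarlake
Last habitat: Juniper with 69 animals

Round 1: Ashgrove=8 Briarlake=3 Cedarfen=12 Dunmere=8 Elkhorn=14 Ironridge=21 Juniper=3 → close Ironridge (overflow 11)
  21÷6 = 3 each, +1 to first 3
Round 2: Ashgrove=12 Briarlake=7 Cedarfen=16 Dunmere=11 Elkhorn=17 Juniper=6 → close Cedarfen (overflow 11)
  16÷5 = 3 each, +1 to first 1
Round 3: Ashgrove=16 Briarlake=10 Dunmere=14 Elkhorn=20 Juniper=9 → close Elkhorn (overflow 12)
  20÷4 = 5 each, +1 to first 0
Round 4: Ashgrove=21 Briarlake=15 Dunmere=19 Juniper=14 → close Dunmere (overflow 14)
  19÷3 = 6 each, +1 to first 1
Round 5: Ashgrove=28 Briarlake=21 Juniper=20 → close Ashgrove (overflow 19)
  28÷2 = 14 each, +1 to first 0
Round 6: Briarlake=35 Juniper=34 → close Briarlake (overflow 29)
  35÷1 = 35 each, +1 to first 0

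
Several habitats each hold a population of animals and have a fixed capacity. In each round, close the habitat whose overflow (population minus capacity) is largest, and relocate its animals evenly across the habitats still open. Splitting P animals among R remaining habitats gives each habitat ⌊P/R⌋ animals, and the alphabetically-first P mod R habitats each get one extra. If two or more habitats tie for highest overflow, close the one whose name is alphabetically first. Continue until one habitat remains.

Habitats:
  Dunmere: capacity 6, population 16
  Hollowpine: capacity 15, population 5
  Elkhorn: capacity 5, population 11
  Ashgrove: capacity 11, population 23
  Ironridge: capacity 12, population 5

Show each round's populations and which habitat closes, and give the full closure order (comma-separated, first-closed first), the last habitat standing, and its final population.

Closure order: Ashgrove, Dunmere, Elkhorn, Ironridge
Last habitat: Hollowpine with 60 animals

Round 1: Ashgrove=23 Dunmere=16 Elkhorn=11 Hollowpine=5 Ironridge=5 → close Ashgrove (overflow 12)
  23÷4 = 5 each, +1 to first 3
Round 2: Dunmere=22 Elkhorn=17 Hollowpine=11 Ironridge=10 → close Dunmere (overflow 16)
  22÷3 = 7 each, +1 to first 1
Round 3: Elkhorn=25 Hollowpine=18 Ironridge=17 → close Elkhorn (overflow 20)
  25÷2 = 12 each, +1 to first 1
Round 4: Hollowpine=31 Ironridge=29 → close Ironridge (overflow 17)
  29÷1 = 29 each, +1 to first 0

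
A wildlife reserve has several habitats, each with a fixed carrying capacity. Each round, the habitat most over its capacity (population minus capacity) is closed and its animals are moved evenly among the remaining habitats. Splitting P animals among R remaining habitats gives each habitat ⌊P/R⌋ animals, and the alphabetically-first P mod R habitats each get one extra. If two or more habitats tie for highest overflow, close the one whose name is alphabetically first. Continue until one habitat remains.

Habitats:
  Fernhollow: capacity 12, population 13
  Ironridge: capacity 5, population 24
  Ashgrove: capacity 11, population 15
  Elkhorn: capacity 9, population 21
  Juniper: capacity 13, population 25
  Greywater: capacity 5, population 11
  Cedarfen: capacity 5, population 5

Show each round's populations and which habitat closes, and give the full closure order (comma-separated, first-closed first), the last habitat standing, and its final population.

Round 1: Ashgrove=15 Cedarfen=5 Elkhorn=21 Fernhollow=13 Greywater=11 Ironridge=24 Juniper=25 → close Ironridge (overflow 19)
  24÷6 = 4 each, +1 to first 0
Round 2: Ashgrove=19 Cedarfen=9 Elkhorn=25 Fernhollow=17 Greywater=15 Juniper=29 → close Elkhorn (overflow 16)
  25÷5 = 5 each, +1 to first 0
Round 3: Ashgrove=24 Cedarfen=14 Fernhollow=22 Greywater=20 Juniper=34 → close Juniper (overflow 21)
  34÷4 = 8 each, +1 to first 2
Round 4: Ashgrove=33 Cedarfen=23 Fernhollow=30 Greywater=28 → close Greywater (overflow 23)
  28÷3 = 9 each, +1 to first 1
Round 5: Ashgrove=43 Cedarfen=32 Fernhollow=39 → close Ashgrove (overflow 32)
  43÷2 = 21 each, +1 to first 1
Round 6: Cedarfen=54 Fernhollow=60 → close Cedarfen (overflow 49)
  54÷1 = 54 each, +1 to first 0

Closure order: Ironridge, Elkhorn, Juniper, Greywater, Ashgrove, Cedarfen
Last habitat: Fernhollow with 114 animals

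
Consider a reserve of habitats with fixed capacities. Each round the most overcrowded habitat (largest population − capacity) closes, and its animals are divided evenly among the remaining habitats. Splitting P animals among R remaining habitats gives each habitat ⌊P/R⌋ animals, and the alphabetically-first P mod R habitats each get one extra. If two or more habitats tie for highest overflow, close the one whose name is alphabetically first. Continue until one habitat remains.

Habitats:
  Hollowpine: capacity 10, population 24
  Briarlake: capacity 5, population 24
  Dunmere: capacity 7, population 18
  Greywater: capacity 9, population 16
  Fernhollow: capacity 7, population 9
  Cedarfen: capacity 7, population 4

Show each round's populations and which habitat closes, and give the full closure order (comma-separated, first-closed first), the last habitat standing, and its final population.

Round 1: Briarlake=24 Cedarfen=4 Dunmere=18 Fernhollow=9 Greywater=16 Hollowpine=24 → close Briarlake (overflow 19)
  24÷5 = 4 each, +1 to first 4
Round 2: Cedarfen=9 Dunmere=23 Fernhollow=14 Greywater=21 Hollowpine=28 → close Hollowpine (overflow 18)
  28÷4 = 7 each, +1 to first 0
Round 3: Cedarfen=16 Dunmere=30 Fernhollow=21 Greywater=28 → close Dunmere (overflow 23)
  30÷3 = 10 each, +1 to first 0
Round 4: Cedarfen=26 Fernhollow=31 Greywater=38 → close Greywater (overflow 29)
  38÷2 = 19 each, +1 to first 0
Round 5: Cedarfen=45 Fernhollow=50 → close Fernhollow (overflow 43)
  50÷1 = 50 each, +1 to first 0

Closure order: Briarlake, Hollowpine, Dunmere, Greywater, Fernhollow
Last habitat: Cedarfen with 95 animals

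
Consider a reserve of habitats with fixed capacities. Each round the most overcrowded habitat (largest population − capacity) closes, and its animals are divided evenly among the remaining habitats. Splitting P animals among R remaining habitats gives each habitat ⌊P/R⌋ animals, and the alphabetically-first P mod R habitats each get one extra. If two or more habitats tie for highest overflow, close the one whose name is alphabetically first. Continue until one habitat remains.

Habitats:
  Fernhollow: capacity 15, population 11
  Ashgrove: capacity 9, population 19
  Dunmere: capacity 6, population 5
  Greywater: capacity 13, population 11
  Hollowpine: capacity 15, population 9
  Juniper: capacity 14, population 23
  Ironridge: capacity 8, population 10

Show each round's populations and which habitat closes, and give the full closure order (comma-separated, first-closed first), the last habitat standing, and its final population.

Closure order: Ashgrove, Juniper, Ironridge, Dunmere, Greywater, Fernhollow
Last habitat: Hollowpine with 88 animals

Round 1: Ashgrove=19 Dunmere=5 Fernhollow=11 Greywater=11 Hollowpine=9 Ironridge=10 Juniper=23 → close Ashgrove (overflow 10)
  19÷6 = 3 each, +1 to first 1
Round 2: Dunmere=9 Fernhollow=14 Greywater=14 Hollowpine=12 Ironridge=13 Juniper=26 → close Juniper (overflow 12)
  26÷5 = 5 each, +1 to first 1
Round 3: Dunmere=15 Fernhollow=19 Greywater=19 Hollowpine=17 Ironridge=18 → close Ironridge (overflow 10)
  18÷4 = 4 each, +1 to first 2
Round 4: Dunmere=20 Fernhollow=24 Greywater=23 Hollowpine=21 → close Dunmere (overflow 14)
  20÷3 = 6 each, +1 to first 2
Round 5: Fernhollow=31 Greywater=30 Hollowpine=27 → close Greywater (overflow 17)
  30÷2 = 15 each, +1 to first 0
Round 6: Fernhollow=46 Hollowpine=42 → close Fernhollow (overflow 31)
  46÷1 = 46 each, +1 to first 0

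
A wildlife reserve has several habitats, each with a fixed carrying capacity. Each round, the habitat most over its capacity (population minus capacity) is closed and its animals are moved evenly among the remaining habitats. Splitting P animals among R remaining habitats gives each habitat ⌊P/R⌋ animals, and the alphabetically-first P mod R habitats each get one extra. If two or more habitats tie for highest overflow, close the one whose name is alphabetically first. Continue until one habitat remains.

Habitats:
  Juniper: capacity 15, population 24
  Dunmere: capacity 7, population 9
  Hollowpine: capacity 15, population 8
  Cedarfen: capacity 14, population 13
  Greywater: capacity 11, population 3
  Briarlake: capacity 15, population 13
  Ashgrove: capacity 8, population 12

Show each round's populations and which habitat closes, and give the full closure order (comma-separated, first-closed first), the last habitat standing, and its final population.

Round 1: Ashgrove=12 Briarlake=13 Cedarfen=13 Dunmere=9 Greywater=3 Hollowpine=8 Juniper=24 → close Juniper (overflow 9)
  24÷6 = 4 each, +1 to first 0
Round 2: Ashgrove=16 Briarlake=17 Cedarfen=17 Dunmere=13 Greywater=7 Hollowpine=12 → close Ashgrove (overflow 8)
  16÷5 = 3 each, +1 to first 1
Round 3: Briarlake=21 Cedarfen=20 Dunmere=16 Greywater=10 Hollowpine=15 → close Dunmere (overflow 9)
  16÷4 = 4 each, +1 to first 0
Round 4: Briarlake=25 Cedarfen=24 Greywater=14 Hollowpine=19 → close Briarlake (overflow 10)
  25÷3 = 8 each, +1 to first 1
Round 5: Cedarfen=33 Greywater=22 Hollowpine=27 → close Cedarfen (overflow 19)
  33÷2 = 16 each, +1 to first 1
Round 6: Greywater=39 Hollowpine=43 → close Greywater (overflow 28)
  39÷1 = 39 each, +1 to first 0

Closure order: Juniper, Ashgrove, Dunmere, Briarlake, Cedarfen, Greywater
Last habitat: Hollowpine with 82 animals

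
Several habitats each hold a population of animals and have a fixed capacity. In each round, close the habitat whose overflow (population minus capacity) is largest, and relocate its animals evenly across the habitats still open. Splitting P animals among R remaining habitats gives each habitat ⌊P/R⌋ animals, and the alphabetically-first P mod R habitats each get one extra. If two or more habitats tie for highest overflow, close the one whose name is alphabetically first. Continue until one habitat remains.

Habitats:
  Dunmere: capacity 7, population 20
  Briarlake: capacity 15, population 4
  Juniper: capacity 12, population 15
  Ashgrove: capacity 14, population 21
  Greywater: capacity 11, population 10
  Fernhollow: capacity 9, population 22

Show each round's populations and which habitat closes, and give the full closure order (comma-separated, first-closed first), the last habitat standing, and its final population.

Round 1: Ashgrove=21 Briarlake=4 Dunmere=20 Fernhollow=22 Greywater=10 Juniper=15 → close Dunmere (overflow 13)
  20÷5 = 4 each, +1 to first 0
Round 2: Ashgrove=25 Briarlake=8 Fernhollow=26 Greywater=14 Juniper=19 → close Fernhollow (overflow 17)
  26÷4 = 6 each, +1 to first 2
Round 3: Ashgrove=32 Briarlake=15 Greywater=20 Juniper=25 → close Ashgrove (overflow 18)
  32÷3 = 10 each, +1 to first 2
Round 4: Briarlake=26 Greywater=31 Juniper=35 → close Juniper (overflow 23)
  35÷2 = 17 each, +1 to first 1
Round 5: Briarlake=44 Greywater=48 → close Greywater (overflow 37)
  48÷1 = 48 each, +1 to first 0

Closure order: Dunmere, Fernhollow, Ashgrove, Juniper, Greywater
Last habitat: Briarlake with 92 animals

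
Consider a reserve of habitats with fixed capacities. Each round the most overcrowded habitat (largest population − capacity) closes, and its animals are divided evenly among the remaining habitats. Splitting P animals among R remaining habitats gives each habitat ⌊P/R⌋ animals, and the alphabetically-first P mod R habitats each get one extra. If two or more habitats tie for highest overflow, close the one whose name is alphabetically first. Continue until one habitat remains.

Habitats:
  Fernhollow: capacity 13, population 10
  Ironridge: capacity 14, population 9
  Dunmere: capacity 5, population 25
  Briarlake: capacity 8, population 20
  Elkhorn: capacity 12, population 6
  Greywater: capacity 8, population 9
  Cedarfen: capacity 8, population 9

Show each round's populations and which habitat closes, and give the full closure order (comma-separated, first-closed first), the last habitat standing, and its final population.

Round 1: Briarlake=20 Cedarfen=9 Dunmere=25 Elkhorn=6 Fernhollow=10 Greywater=9 Ironridge=9 → close Dunmere (overflow 20)
  25÷6 = 4 each, +1 to first 1
Round 2: Briarlake=25 Cedarfen=13 Elkhorn=10 Fernhollow=14 Greywater=13 Ironridge=13 → close Briarlake (overflow 17)
  25÷5 = 5 each, +1 to first 0
Round 3: Cedarfen=18 Elkhorn=15 Fernhollow=19 Greywater=18 Ironridge=18 → close Cedarfen (overflow 10)
  18÷4 = 4 each, +1 to first 2
Round 4: Elkhorn=20 Fernhollow=24 Greywater=22 Ironridge=22 → close Greywater (overflow 14)
  22÷3 = 7 each, +1 to first 1
Round 5: Elkhorn=28 Fernhollow=31 Ironridge=29 → close Fernhollow (overflow 18)
  31÷2 = 15 each, +1 to first 1
Round 6: Elkhorn=44 Ironridge=44 → close Elkhorn (overflow 32)
  44÷1 = 44 each, +1 to first 0

Closure order: Dunmere, Briarlake, Cedarfen, Greywater, Fernhollow, Elkhorn
Last habitat: Ironridge with 88 animals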